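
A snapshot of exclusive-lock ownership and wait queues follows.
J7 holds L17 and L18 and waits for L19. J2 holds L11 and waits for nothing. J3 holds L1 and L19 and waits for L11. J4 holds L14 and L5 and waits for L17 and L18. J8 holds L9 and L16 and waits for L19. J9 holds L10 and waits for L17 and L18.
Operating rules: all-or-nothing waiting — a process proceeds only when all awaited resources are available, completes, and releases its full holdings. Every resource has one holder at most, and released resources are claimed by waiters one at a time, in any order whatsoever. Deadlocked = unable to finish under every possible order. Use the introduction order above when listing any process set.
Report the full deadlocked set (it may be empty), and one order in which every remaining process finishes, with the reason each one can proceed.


No process is deadlocked.
Key observation: although several processes wait, no cycle exists — each chain bottoms out at a free runner.
One completion order for the rest: J2, J3, J7, J8, J9, J4.
Check, step by step:
  J2 waits on nothing -> runs at once and releases L11
  run J3 (all its waits — L11 — are resolved); releases L1 and L19
  run J7 (all its waits — L19 — are resolved); releases L17 and L18
  run J8 (all its waits — L19 — are resolved); releases L9 and L16
  run J9 (all its waits — L17 and L18 — are resolved); releases L10
  run J4 (all its waits — L17 and L18 — are resolved); releases L14 and L5


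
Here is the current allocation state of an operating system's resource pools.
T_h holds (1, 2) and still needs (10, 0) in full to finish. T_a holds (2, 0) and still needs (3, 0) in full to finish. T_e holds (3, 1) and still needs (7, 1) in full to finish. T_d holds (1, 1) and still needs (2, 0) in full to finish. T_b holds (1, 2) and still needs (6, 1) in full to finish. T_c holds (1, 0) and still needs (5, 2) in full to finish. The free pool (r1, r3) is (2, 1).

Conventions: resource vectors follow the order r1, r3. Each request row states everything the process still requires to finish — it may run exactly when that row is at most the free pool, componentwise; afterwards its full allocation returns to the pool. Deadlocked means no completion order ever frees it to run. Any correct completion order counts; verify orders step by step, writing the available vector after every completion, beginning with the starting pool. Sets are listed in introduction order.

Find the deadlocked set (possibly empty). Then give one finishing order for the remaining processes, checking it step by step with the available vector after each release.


No process is deadlocked.
Key observation: T_d fits the free pool immediately, and its release cascades until everyone finishes.
A valid finishing order for the others: T_d, T_a, T_c, T_b, T_e, T_h. Walking it through:
  pool = (2, 1)
  run T_d (needs (2, 0), free (2, 1)); after release of (1, 1) the pool is (3, 2)
  run T_a (needs (3, 0), free (3, 2)); after release of (2, 0) the pool is (5, 2)
  run T_c (needs (5, 2), free (5, 2)); after release of (1, 0) the pool is (6, 2)
  run T_b (needs (6, 1), free (6, 2)); after release of (1, 2) the pool is (7, 4)
  run T_e (needs (7, 1), free (7, 4)); after release of (3, 1) the pool is (10, 5)
  run T_h (needs (10, 0), free (10, 5)); after release of (1, 2) the pool is (11, 7)


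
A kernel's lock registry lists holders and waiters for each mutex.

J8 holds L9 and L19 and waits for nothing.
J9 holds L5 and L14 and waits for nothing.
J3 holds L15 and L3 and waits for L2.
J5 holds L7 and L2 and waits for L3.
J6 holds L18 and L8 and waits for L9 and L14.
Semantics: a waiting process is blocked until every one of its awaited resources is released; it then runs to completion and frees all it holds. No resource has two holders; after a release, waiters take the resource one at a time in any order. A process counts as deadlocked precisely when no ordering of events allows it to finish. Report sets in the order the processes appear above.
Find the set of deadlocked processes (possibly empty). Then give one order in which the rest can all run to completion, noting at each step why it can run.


Deadlocked set: J3 and J5.
Key observation: the knot is the closed ring of waits J3 -> J5 -> J3; no other process is dragged down with it.
A valid finishing order for the others: J8, J9, J6.
Check, step by step:
  J8: no waits; runs immediately, freeing L9 and L19
  J9: no waits; runs immediately, freeing L5 and L14
  J6: everything it awaited (L9 and L14) is free; runs, freeing L18 and L8


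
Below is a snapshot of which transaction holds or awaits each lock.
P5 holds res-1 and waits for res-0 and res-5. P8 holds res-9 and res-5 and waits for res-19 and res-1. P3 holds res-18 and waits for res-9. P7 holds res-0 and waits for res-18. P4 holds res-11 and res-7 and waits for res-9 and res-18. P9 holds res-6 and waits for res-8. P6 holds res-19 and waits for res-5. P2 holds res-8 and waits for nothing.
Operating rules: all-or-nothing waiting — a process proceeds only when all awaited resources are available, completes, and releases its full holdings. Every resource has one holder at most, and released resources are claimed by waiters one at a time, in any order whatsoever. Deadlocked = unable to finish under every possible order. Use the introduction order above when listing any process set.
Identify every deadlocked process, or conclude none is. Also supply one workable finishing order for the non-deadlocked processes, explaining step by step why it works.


Deadlocked: P5, P8, P3, P7, P4 and P6.
Key observation: the waits loop around P5 -> P8 -> P5 with no way out; P3, P7 and P6 are caught in further circular waits and P4 waits into the deadlock from upstream.
A valid finishing order for the others: P2, P9.
Check, step by step:
  P2 waits on nothing -> runs at once and releases res-8
  P9: everything it awaited (res-8) is free; runs, freeing res-6


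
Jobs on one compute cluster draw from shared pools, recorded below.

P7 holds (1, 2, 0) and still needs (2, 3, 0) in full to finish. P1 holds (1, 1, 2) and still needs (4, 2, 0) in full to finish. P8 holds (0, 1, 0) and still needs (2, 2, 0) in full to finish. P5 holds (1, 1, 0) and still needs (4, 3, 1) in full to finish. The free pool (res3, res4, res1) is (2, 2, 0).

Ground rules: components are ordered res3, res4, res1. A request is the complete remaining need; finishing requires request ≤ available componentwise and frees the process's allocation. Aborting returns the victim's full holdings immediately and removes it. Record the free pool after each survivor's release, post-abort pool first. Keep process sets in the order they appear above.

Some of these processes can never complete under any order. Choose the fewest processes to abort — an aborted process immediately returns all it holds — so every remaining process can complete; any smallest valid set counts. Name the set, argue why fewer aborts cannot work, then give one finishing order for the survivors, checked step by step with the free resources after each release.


Minimum abort set: P1.
Key observation: aborting P1 returns (1, 1, 2), and P5 — hopeless before — runs at step 2 with the returned capacity in the pool.
Minimality: the empty abort set fails — the state is deadlocked as it stands.
The survivors complete as P7, P5, P8. Verifying each step (starting from the post-abort pool):
  pool = (3, 3, 2)
  P7 needs (2, 3, 0) <= (3, 3, 2) -> finishes; pool += (1, 2, 0) = (4, 5, 2)
  P5 needs (4, 3, 1) <= (4, 5, 2) -> finishes; pool += (1, 1, 0) = (5, 6, 2)
  P8 needs (2, 2, 0) <= (5, 6, 2) -> finishes; pool += (0, 1, 0) = (5, 7, 2)


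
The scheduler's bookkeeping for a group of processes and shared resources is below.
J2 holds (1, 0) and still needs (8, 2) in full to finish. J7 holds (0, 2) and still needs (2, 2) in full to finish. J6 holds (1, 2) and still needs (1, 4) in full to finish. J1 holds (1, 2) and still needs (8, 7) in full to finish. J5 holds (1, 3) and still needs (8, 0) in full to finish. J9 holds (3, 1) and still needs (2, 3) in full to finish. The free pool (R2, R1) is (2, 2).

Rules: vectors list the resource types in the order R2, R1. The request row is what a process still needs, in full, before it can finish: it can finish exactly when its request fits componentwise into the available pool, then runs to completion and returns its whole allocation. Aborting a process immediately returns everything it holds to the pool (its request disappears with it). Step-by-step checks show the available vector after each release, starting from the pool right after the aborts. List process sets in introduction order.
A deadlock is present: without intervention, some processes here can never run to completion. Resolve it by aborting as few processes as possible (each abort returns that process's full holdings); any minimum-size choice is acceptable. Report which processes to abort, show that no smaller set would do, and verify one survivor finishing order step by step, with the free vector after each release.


Minimum abort set: J2 and J1.
Key observation: before aborting J2 and J1, J5 was permanently blocked — no order could ever run it; afterwards it completes at step 4.
Minimality, checking each single-abort alternative: J2 alone leaves J1 blocked (short on R2); J7 alone leaves J2 blocked (short on R2); J6 alone leaves J2 blocked (short on R2); J1 alone leaves J2 blocked (short on R2); J5 alone leaves J2 blocked (short on R2); J9 alone leaves J2 blocked (short on R2).
The survivors complete as J7, J9, J6, J5. Verifying each step (starting from the post-abort pool):
  pool = (4, 4)
  run J7 (needs (2, 2), free (4, 4)); after release of (0, 2) the pool is (4, 6)
  run J9 (needs (2, 3), free (4, 6)); after release of (3, 1) the pool is (7, 7)
  run J6 (needs (1, 4), free (7, 7)); after release of (1, 2) the pool is (8, 9)
  run J5 (needs (8, 0), free (8, 9)); after release of (1, 3) the pool is (9, 12)


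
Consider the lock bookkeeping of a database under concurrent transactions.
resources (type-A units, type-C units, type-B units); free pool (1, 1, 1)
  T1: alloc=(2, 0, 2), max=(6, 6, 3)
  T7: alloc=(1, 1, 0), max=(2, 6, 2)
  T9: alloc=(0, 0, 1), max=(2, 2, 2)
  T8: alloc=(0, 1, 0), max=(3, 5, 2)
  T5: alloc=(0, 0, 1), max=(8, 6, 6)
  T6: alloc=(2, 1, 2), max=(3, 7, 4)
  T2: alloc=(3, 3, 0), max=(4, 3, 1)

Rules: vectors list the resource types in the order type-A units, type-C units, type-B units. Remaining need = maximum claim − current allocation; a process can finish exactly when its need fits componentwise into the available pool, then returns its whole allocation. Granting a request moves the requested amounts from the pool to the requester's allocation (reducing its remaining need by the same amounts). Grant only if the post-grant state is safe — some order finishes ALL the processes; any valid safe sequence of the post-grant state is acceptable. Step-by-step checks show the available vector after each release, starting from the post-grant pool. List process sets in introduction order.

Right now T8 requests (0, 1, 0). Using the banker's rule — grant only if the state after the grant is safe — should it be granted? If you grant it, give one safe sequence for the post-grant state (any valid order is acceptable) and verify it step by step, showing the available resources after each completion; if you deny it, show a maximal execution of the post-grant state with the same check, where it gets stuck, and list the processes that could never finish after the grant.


GRANT — the state after the grant stays safe, e.g. via T2, T9, T8, T7, T1, T6, T5.
Key observation: with (1, 0, 1) left after the transfer, T2 can run at once — the state stays safe.
Verifying the post-grant state step by step:
  pool = (1, 0, 1)
  T2 needs (1, 0, 1) <= (1, 0, 1) -> finishes; pool += (3, 3, 0) = (4, 3, 1)
  T9 needs (2, 2, 1) <= (4, 3, 1) -> finishes; pool += (0, 0, 1) = (4, 3, 2)
  T8 needs (3, 3, 2) <= (4, 3, 2) -> finishes; pool += (0, 2, 0) = (4, 5, 2)
  T7 needs (1, 5, 2) <= (4, 5, 2) -> finishes; pool += (1, 1, 0) = (5, 6, 2)
  T1 needs (4, 6, 1) <= (5, 6, 2) -> finishes; pool += (2, 0, 2) = (7, 6, 4)
  T6 needs (1, 6, 2) <= (7, 6, 4) -> finishes; pool += (2, 1, 2) = (9, 7, 6)
  T5 needs (8, 6, 5) <= (9, 7, 6) -> finishes; pool += (0, 0, 1) = (9, 7, 7)


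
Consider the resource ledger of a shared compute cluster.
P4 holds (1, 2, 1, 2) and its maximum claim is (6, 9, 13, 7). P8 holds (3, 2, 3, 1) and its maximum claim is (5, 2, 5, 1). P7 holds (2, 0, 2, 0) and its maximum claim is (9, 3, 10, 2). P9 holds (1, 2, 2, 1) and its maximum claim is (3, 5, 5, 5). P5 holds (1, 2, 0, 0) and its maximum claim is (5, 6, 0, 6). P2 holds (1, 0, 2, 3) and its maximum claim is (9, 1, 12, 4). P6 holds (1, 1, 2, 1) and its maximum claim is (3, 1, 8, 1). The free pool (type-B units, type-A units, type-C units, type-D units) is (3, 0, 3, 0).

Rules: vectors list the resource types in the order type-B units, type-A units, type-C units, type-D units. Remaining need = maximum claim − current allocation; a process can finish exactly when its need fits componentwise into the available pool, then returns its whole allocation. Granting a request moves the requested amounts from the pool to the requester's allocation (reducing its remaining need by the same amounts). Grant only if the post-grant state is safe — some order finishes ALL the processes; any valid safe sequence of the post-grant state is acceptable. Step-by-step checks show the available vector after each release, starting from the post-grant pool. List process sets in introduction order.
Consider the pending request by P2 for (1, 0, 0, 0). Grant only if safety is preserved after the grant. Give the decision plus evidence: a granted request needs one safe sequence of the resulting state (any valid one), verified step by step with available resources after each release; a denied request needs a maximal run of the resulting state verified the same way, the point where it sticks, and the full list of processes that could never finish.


DENY: after the grant no complete ordering would exist.
Key observation: after P8, P6 the pool peaks at (6, 3, 8, 2), and each blocked process is short somewhere: P4 on type-A units, type-C units, type-D units; P7 on type-B units; P9 on type-D units; P5 on type-A units, type-D units; P2 on type-B units, type-C units.
On the post-grant state, P8, P6 is a maximal run — nothing extends it. Step-by-step check:
  pool = (2, 0, 3, 0)
  P8: need (2, 0, 2, 0) fits (2, 0, 3, 0); releases (3, 2, 3, 1), pool now (5, 2, 6, 1)
  P6: need (2, 0, 6, 0) fits (5, 2, 6, 1); releases (1, 1, 2, 1), pool now (6, 3, 8, 2)
  blocked: P4 wants (5, 7, 12, 5), pool (6, 3, 8, 2) — not enough type-A units, type-C units and type-D units
  blocked: P7 wants (7, 3, 8, 2), pool (6, 3, 8, 2) — not enough type-B units
  blocked: P9 wants (2, 3, 3, 4), pool (6, 3, 8, 2) — not enough type-D units
  blocked: P5 wants (4, 4, 0, 6), pool (6, 3, 8, 2) — not enough type-A units and type-D units
  blocked: P2 wants (7, 1, 10, 1), pool (6, 3, 8, 2) — not enough type-B units and type-C units
Had the request been granted, P4, P7, P9, P5 and P2 could never finish.


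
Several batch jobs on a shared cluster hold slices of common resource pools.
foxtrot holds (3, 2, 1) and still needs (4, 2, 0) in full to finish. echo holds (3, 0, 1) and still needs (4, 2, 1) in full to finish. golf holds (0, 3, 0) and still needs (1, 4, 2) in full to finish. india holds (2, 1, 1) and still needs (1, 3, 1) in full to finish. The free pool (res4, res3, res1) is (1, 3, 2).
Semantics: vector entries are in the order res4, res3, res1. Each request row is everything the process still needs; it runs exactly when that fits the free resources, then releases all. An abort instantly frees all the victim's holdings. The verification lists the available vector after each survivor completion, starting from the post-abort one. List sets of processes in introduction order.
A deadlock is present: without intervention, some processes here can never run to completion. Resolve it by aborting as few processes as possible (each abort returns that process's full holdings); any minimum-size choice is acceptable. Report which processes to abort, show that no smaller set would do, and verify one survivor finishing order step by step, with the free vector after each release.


Minimum abort set: echo.
Key observation: the returned (3, 0, 1) from echo is what brings foxtrot — unrunnable before, under any order — into play at step 3.
Why nothing smaller works: aborting no one leaves the state deadlocked as given.
Survivors finish in the order: india, golf, foxtrot. Verifying each step (pool after the aborts first):
  pool = (4, 3, 3)
  india: need (1, 3, 1) fits (4, 3, 3); releases (2, 1, 1), pool now (6, 4, 4)
  golf: need (1, 4, 2) fits (6, 4, 4); releases (0, 3, 0), pool now (6, 7, 4)
  foxtrot: need (4, 2, 0) fits (6, 7, 4); releases (3, 2, 1), pool now (9, 9, 5)


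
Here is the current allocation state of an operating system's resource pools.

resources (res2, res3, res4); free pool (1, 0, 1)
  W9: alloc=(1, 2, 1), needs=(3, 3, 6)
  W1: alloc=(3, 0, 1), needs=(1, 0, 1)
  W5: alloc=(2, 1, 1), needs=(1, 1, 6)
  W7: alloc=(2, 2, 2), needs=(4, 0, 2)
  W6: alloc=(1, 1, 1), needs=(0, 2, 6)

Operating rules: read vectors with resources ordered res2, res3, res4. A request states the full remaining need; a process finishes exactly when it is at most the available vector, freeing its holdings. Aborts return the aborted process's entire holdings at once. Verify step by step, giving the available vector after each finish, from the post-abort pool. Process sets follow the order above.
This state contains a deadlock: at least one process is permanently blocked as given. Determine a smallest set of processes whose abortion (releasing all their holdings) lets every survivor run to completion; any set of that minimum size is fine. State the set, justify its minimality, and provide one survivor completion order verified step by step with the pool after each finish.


Minimum abort set: W5 and W6.
Key observation: W9 could never have finished before the abort; with (3, 2, 2) returned by W5 and W6, it fits at step 3.
Minimality, checking each single-abort alternative: W9 alone leaves W5 blocked (short on res4); W1 alone leaves W9 blocked (short on res3 and res4); W5 alone leaves W9 blocked (short on res4); W7 alone leaves W9 blocked (short on res3 and res4); W6 alone leaves W9 blocked (short on res4).
The survivors complete as W7, W1, W9. Verifying each step (starting from the post-abort pool):
  pool = (4, 2, 3)
  run W7 (needs (4, 0, 2), free (4, 2, 3)); after release of (2, 2, 2) the pool is (6, 4, 5)
  run W1 (needs (1, 0, 1), free (6, 4, 5)); after release of (3, 0, 1) the pool is (9, 4, 6)
  run W9 (needs (3, 3, 6), free (9, 4, 6)); after release of (1, 2, 1) the pool is (10, 6, 7)


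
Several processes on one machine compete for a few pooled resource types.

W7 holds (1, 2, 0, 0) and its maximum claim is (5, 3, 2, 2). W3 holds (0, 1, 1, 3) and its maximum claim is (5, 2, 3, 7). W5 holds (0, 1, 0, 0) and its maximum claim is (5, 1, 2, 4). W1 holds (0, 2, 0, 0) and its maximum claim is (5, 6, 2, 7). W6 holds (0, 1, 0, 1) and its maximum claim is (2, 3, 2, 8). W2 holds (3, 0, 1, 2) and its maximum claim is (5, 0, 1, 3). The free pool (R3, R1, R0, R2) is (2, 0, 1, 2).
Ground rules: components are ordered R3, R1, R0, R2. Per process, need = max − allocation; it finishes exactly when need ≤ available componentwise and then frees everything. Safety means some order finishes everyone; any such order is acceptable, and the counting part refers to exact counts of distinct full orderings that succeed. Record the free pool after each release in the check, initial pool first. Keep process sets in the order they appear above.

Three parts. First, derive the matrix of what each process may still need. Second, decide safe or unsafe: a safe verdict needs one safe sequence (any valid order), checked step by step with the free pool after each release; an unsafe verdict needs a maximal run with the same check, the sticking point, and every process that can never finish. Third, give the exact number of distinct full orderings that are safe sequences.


(1) Remaining need (order R3, R1, R0, R2):
  W7: (4, 1, 2, 2)
  W3: (5, 1, 2, 4)
  W5: (5, 0, 2, 4)
  W1: (5, 4, 2, 7)
  W6: (2, 2, 2, 7)
  W2: (2, 0, 0, 1)
(2) SAFE. One safe sequence: W2, W5, W3, W7, W6, W1.
Key observation: at W2 the run first touches a limit — (2, 0, 0, 1) against (2, 0, 1, 2), exact on a resource it actually requests.
Step-by-step check:
  pool = (2, 0, 1, 2)
  W2 needs (2, 0, 0, 1) <= (2, 0, 1, 2) -> finishes; pool += (3, 0, 1, 2) = (5, 0, 2, 4)
  W5 needs (5, 0, 2, 4) <= (5, 0, 2, 4) -> finishes; pool += (0, 1, 0, 0) = (5, 1, 2, 4)
  W3 needs (5, 1, 2, 4) <= (5, 1, 2, 4) -> finishes; pool += (0, 1, 1, 3) = (5, 2, 3, 7)
  W7 needs (4, 1, 2, 2) <= (5, 2, 3, 7) -> finishes; pool += (1, 2, 0, 0) = (6, 4, 3, 7)
  W6 needs (2, 2, 2, 7) <= (6, 4, 3, 7) -> finishes; pool += (0, 1, 0, 1) = (6, 5, 3, 8)
  W1 needs (5, 4, 2, 7) <= (6, 5, 3, 8) -> finishes; pool += (0, 2, 0, 0) = (6, 7, 3, 8)
(3) Precisely 5 of the possible complete orderings are safe sequences.


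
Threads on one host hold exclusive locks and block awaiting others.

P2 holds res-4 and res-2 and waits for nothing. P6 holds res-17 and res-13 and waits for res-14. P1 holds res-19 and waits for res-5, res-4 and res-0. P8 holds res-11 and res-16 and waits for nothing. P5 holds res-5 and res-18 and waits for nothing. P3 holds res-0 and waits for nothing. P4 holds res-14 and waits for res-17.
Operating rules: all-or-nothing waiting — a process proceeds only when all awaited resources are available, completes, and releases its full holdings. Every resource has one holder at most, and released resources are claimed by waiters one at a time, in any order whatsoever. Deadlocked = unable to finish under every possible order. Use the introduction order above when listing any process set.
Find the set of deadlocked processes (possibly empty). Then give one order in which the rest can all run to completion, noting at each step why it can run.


The deadlocked set is P6 and P4.
Key observation: P6 -> P4 -> P6 is a circular wait — nothing in it can go first; no other process is dragged down with it.
The rest can finish in the order P5, P8, P3, P2, P1.
Verifying each step:
  run P5 (it waits on nothing); releases res-5 and res-18
  run P8 (it waits on nothing); releases res-11 and res-16
  run P3 (it waits on nothing); releases res-0
  run P2 (it waits on nothing); releases res-4 and res-2
  run P1 (all its waits — res-5, res-4 and res-0 — are resolved); releases res-19


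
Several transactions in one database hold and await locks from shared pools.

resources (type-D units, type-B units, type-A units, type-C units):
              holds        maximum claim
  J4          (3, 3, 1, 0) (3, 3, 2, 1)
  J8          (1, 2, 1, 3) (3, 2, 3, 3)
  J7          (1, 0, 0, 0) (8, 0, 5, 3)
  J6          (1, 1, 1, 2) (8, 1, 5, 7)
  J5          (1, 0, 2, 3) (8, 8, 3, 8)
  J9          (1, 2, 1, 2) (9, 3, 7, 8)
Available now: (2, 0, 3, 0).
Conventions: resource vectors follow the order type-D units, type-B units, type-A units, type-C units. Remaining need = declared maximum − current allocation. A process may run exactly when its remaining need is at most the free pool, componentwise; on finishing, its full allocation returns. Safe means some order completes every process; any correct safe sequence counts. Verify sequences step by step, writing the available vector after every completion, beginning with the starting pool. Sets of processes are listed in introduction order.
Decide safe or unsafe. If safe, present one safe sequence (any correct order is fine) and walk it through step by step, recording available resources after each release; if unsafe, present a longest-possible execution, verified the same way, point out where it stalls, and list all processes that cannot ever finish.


The state is UNSAFE.
Key observation: no order helps: past J8, J4, the free pool tops out at (6, 5, 5, 3), below what each blocked process needs in type-D units.
The run J8, J4 cannot be extended any further. Verifying each step:
  pool = (2, 0, 3, 0)
  J8: need (2, 0, 2, 0) fits (2, 0, 3, 0); releases (1, 2, 1, 3), pool now (3, 2, 4, 3)
  J4: need (0, 0, 1, 1) fits (3, 2, 4, 3); releases (3, 3, 1, 0), pool now (6, 5, 5, 3)
  J7 cannot run: need (7, 0, 5, 3) vs free (6, 5, 5, 3) (insufficient type-D units)
  J6 cannot run: need (7, 0, 4, 5) vs free (6, 5, 5, 3) (insufficient type-D units and type-C units)
  J5 cannot run: need (7, 8, 1, 5) vs free (6, 5, 5, 3) (insufficient type-D units, type-B units and type-C units)
  J9 cannot run: need (8, 1, 6, 6) vs free (6, 5, 5, 3) (insufficient type-D units, type-A units and type-C units)
Processes that can never finish: J7, J6, J5 and J9.


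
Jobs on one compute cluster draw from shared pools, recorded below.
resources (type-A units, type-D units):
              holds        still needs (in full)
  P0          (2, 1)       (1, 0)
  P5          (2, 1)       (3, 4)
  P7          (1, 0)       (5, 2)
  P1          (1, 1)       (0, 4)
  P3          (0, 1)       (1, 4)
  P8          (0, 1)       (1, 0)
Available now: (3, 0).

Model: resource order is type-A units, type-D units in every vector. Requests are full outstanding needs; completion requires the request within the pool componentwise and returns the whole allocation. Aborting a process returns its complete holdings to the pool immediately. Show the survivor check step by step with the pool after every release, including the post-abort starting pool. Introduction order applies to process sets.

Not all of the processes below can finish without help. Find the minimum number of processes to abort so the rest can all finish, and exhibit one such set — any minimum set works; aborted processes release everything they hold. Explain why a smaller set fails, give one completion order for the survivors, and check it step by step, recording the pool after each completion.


Minimum abort set: P1 and P3.
Key observation: no ordering could ever have run P5 before the abort of P1 and P3; with (1, 2) back in the pool it fits at step 4.
Minimality, checking each single-abort alternative: P0 alone leaves P5 blocked (short on type-D units); P5 alone leaves P1 blocked (short on type-D units); P7 alone leaves P5 blocked (short on type-D units); P1 alone leaves P5 blocked (short on type-D units); P3 alone leaves P5 blocked (short on type-D units); P8 alone leaves P5 blocked (short on type-D units).
One survivor order: P0, P8, P7, P5. Check, step by step (post-abort pool first):
  pool = (4, 2)
  P0: need (1, 0) fits (4, 2); releases (2, 1), pool now (6, 3)
  P8: need (1, 0) fits (6, 3); releases (0, 1), pool now (6, 4)
  P7: need (5, 2) fits (6, 4); releases (1, 0), pool now (7, 4)
  P5: need (3, 4) fits (7, 4); releases (2, 1), pool now (9, 5)


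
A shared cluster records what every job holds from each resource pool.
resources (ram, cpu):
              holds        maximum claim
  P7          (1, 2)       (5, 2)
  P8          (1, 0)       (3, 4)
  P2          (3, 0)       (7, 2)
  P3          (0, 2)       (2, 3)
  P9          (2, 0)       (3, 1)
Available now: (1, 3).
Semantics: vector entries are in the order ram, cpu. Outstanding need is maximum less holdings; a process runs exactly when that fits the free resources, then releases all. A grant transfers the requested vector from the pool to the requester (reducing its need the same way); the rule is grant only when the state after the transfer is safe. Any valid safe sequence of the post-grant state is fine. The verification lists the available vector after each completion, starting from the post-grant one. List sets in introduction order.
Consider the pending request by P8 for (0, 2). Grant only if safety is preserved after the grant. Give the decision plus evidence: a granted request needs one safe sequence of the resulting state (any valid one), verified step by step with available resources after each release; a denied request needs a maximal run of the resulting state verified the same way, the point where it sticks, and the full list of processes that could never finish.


GRANT — the state after the grant stays safe, e.g. via P9, P3, P8, P7, P2.
Key observation: the transfer keeps a workable pool ((1, 1)); P9 starts the safe sequence.
Verifying the post-grant state step by step:
  pool = (1, 1)
  run P9 (needs (1, 1), free (1, 1)); after release of (2, 0) the pool is (3, 1)
  run P3 (needs (2, 1), free (3, 1)); after release of (0, 2) the pool is (3, 3)
  run P8 (needs (2, 2), free (3, 3)); after release of (1, 2) the pool is (4, 5)
  run P7 (needs (4, 0), free (4, 5)); after release of (1, 2) the pool is (5, 7)
  run P2 (needs (4, 2), free (5, 7)); after release of (3, 0) the pool is (8, 7)


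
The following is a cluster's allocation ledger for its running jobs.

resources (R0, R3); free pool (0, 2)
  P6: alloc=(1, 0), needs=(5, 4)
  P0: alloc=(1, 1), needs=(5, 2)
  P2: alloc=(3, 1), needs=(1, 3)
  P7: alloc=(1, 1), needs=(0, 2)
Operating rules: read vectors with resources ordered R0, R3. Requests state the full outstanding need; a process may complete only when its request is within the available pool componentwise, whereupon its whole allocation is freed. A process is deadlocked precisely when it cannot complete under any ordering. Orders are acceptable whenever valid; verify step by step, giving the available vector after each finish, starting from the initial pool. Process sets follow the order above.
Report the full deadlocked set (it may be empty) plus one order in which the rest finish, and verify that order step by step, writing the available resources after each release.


Deadlocked: P6 and P0.
Key observation: after P7, P2 complete, (4, 4) is the best the pool ever gets, yet each leftover process wants more R0.
A valid finishing order for the others: P7, P2. Check, step by step:
  pool = (0, 2)
  P7 needs (0, 2) <= (0, 2) -> finishes; pool += (1, 1) = (1, 3)
  P2 needs (1, 3) <= (1, 3) -> finishes; pool += (3, 1) = (4, 4)
The blocked processes can never fit:
  P6 cannot run: need (5, 4) vs free (4, 4) (insufficient R0)
  P0 cannot run: need (5, 2) vs free (4, 4) (insufficient R0)


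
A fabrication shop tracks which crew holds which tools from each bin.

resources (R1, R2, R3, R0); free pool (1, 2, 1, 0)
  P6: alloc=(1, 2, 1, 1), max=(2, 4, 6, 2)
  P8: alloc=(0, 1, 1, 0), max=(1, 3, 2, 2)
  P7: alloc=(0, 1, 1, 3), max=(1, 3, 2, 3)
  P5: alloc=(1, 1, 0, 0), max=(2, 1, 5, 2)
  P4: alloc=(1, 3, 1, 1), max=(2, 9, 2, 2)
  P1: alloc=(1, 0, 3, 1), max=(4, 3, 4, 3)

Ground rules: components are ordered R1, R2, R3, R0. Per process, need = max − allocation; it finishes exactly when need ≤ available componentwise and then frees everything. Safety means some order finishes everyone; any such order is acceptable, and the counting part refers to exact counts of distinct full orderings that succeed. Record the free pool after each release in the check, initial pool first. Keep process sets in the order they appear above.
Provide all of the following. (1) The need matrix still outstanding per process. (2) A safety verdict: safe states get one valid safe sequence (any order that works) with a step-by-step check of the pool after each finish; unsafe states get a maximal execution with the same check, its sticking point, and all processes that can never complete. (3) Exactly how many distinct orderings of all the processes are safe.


(1) Need matrix, components ordered R1, R2, R3, R0:
  P6: (1, 2, 5, 1)
  P8: (1, 2, 1, 2)
  P7: (1, 2, 1, 0)
  P5: (1, 0, 5, 2)
  P4: (1, 6, 1, 1)
  P1: (3, 3, 1, 2)
(2) UNSAFE.
Key observation: after P7, P8 the pool peaks at (1, 4, 3, 3), and each blocked process is short somewhere: P6 on R3; P5 on R3; P4 on R2; P1 on R1.
The run P7, P8 cannot be extended any further. Verifying each step:
  pool = (1, 2, 1, 0)
  P7 needs (1, 2, 1, 0) <= (1, 2, 1, 0) -> finishes; pool += (0, 1, 1, 3) = (1, 3, 2, 3)
  P8 needs (1, 2, 1, 2) <= (1, 3, 2, 3) -> finishes; pool += (0, 1, 1, 0) = (1, 4, 3, 3)
  P6 cannot run: need (1, 2, 5, 1) vs free (1, 4, 3, 3) (insufficient R3)
  P5 cannot run: need (1, 0, 5, 2) vs free (1, 4, 3, 3) (insufficient R3)
  P4 cannot run: need (1, 6, 1, 1) vs free (1, 4, 3, 3) (insufficient R2)
  P1 cannot run: need (3, 3, 1, 2) vs free (1, 4, 3, 3) (insufficient R1)
Permanently blocked: P6, P5, P4 and P1.
(3) Precisely 0 of the possible complete orderings are safe sequences.


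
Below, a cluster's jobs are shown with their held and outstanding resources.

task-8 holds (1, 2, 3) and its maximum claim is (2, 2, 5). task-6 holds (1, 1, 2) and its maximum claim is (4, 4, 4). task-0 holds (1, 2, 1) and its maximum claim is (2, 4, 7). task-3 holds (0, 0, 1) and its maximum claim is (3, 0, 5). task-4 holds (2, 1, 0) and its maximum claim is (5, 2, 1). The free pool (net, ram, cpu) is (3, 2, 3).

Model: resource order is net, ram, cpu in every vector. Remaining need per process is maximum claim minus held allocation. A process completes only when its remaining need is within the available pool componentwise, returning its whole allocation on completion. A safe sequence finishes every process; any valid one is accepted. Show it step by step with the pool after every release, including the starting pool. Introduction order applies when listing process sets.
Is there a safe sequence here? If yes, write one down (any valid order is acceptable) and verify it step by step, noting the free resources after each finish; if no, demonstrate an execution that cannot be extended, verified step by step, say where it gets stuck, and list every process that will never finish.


SAFE. One safe sequence: task-8, task-4, task-0, task-6, task-3.
Key observation: reading the order forward, task-0 is the first process whose need (1, 2, 6) meets the free pool (6, 5, 6) exactly on a resource it requests.
Step-by-step check:
  pool = (3, 2, 3)
  run task-8 (needs (1, 0, 2), free (3, 2, 3)); after release of (1, 2, 3) the pool is (4, 4, 6)
  run task-4 (needs (3, 1, 1), free (4, 4, 6)); after release of (2, 1, 0) the pool is (6, 5, 6)
  run task-0 (needs (1, 2, 6), free (6, 5, 6)); after release of (1, 2, 1) the pool is (7, 7, 7)
  run task-6 (needs (3, 3, 2), free (7, 7, 7)); after release of (1, 1, 2) the pool is (8, 8, 9)
  run task-3 (needs (3, 0, 4), free (8, 8, 9)); after release of (0, 0, 1) the pool is (8, 8, 10)


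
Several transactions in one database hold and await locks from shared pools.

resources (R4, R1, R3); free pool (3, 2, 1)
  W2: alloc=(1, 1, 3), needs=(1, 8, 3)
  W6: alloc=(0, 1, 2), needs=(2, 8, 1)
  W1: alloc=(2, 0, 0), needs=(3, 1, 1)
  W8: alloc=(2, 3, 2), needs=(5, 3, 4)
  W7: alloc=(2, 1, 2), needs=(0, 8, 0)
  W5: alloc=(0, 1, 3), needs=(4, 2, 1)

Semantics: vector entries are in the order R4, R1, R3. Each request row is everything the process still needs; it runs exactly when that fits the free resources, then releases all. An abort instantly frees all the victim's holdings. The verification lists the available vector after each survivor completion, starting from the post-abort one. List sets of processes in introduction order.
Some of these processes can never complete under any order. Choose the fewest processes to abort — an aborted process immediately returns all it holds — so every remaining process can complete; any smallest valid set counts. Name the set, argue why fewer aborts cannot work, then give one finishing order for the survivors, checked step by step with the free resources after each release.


Abort W2 and W7.
Key observation: before aborting W2 and W7, W6 was permanently blocked — no order could ever run it; afterwards it completes at step 4.
Minimality, checking each single-abort alternative: W2 alone leaves W6 blocked (short on R1); W6 alone leaves W2 blocked (short on R1); W1 alone leaves W2 blocked (short on R1); W8 alone leaves W2 blocked (short on R1); W7 alone leaves W2 blocked (short on R1); W5 alone leaves W2 blocked (short on R1).
Survivors finish in the order: W1, W8, W5, W6. Verifying each step (pool after the aborts first):
  pool = (6, 4, 6)
  run W1 (needs (3, 1, 1), free (6, 4, 6)); after release of (2, 0, 0) the pool is (8, 4, 6)
  run W8 (needs (5, 3, 4), free (8, 4, 6)); after release of (2, 3, 2) the pool is (10, 7, 8)
  run W5 (needs (4, 2, 1), free (10, 7, 8)); after release of (0, 1, 3) the pool is (10, 8, 11)
  run W6 (needs (2, 8, 1), free (10, 8, 11)); after release of (0, 1, 2) the pool is (10, 9, 13)


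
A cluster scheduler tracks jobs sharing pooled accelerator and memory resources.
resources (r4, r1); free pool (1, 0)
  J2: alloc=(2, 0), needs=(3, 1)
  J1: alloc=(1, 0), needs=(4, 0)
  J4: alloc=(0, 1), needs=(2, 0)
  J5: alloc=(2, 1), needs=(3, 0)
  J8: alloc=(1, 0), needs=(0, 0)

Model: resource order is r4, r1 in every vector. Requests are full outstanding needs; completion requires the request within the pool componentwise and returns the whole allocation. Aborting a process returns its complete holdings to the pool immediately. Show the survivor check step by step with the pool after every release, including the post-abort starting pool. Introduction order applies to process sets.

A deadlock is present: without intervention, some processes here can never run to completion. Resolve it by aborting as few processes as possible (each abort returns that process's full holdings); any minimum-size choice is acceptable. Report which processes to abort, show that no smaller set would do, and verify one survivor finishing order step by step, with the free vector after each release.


Abort J1.
Key observation: the deadlocked J5 becomes finishable only because J1 released (1, 0); it completes at step 3 below.
Why nothing smaller works: aborting no one leaves the state deadlocked as given.
The survivors complete as J4, J8, J5, J2. Step-by-step check (starting from the post-abort pool):
  pool = (2, 0)
  run J4 (needs (2, 0), free (2, 0)); after release of (0, 1) the pool is (2, 1)
  run J8 (needs (0, 0), free (2, 1)); after release of (1, 0) the pool is (3, 1)
  run J5 (needs (3, 0), free (3, 1)); after release of (2, 1) the pool is (5, 2)
  run J2 (needs (3, 1), free (5, 2)); after release of (2, 0) the pool is (7, 2)


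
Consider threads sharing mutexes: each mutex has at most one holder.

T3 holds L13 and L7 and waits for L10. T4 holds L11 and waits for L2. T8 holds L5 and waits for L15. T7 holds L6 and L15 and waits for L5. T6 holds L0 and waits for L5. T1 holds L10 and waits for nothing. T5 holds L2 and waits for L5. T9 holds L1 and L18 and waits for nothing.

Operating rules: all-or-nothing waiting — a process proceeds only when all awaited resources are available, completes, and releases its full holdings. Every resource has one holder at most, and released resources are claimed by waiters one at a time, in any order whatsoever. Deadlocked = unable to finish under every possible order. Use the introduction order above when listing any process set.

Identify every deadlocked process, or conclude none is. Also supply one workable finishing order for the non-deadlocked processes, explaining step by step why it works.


Deadlocked: T4, T8, T7, T6 and T5.
Key observation: the wait chain closes on itself along T8 -> T7 -> T8; T4, T6 and T5 wait into the deadlock from upstream.
The rest can finish in the order T1, T3, T9.
Step-by-step check:
  T1 waits on nothing -> runs at once and releases L10
  run T3 (all its waits — L10 — are resolved); releases L13 and L7
  T9 waits on nothing -> runs at once and releases L1 and L18


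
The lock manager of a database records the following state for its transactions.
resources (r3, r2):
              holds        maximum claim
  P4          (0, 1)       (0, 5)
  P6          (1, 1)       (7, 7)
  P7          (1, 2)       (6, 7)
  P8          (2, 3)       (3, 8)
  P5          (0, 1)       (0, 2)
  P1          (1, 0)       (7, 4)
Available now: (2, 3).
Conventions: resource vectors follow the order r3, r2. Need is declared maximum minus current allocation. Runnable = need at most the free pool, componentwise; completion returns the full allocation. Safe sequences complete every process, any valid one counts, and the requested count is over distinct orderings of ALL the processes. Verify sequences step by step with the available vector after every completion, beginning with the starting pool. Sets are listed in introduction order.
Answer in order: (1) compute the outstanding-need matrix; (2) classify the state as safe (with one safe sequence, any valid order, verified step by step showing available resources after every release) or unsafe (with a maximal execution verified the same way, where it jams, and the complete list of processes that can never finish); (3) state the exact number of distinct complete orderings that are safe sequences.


(1) Need matrix, components ordered r3, r2:
  P4: (0, 4)
  P6: (6, 6)
  P7: (5, 5)
  P8: (1, 5)
  P5: (0, 1)
  P1: (6, 4)
(2) The state is UNSAFE.
Key observation: the wall is r3: completing P5, P4, P8 brings the pool only to (4, 8), and all the rest need more.
Going as far as possible: P5, P4, P8; after that, nothing fits. Verifying each step:
  pool = (2, 3)
  P5 needs (0, 1) <= (2, 3) -> finishes; pool += (0, 1) = (2, 4)
  P4 needs (0, 4) <= (2, 4) -> finishes; pool += (0, 1) = (2, 5)
  P8 needs (1, 5) <= (2, 5) -> finishes; pool += (2, 3) = (4, 8)
  P6 still needs (6, 6) but only (4, 8) is free — short on r3
  P7 still needs (5, 5) but only (4, 8) is free — short on r3
  P1 still needs (6, 4) but only (4, 8) is free — short on r3
Permanently blocked: P6, P7 and P1.
(3) Precisely 0 of the possible complete orderings are safe sequences.
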